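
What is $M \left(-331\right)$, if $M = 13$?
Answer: $-4303$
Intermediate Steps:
$M \left(-331\right) = 13 \left(-331\right) = -4303$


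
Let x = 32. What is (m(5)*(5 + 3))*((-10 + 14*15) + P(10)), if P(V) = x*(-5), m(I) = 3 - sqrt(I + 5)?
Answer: 960 - 320*sqrt(10) ≈ -51.929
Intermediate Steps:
m(I) = 3 - sqrt(5 + I)
P(V) = -160 (P(V) = 32*(-5) = -160)
(m(5)*(5 + 3))*((-10 + 14*15) + P(10)) = ((3 - sqrt(5 + 5))*(5 + 3))*((-10 + 14*15) - 160) = ((3 - sqrt(10))*8)*((-10 + 210) - 160) = (24 - 8*sqrt(10))*(200 - 160) = (24 - 8*sqrt(10))*40 = 960 - 320*sqrt(10)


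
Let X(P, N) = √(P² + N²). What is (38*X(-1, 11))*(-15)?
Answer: -570*√122 ≈ -6295.9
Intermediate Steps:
X(P, N) = √(N² + P²)
(38*X(-1, 11))*(-15) = (38*√(11² + (-1)²))*(-15) = (38*√(121 + 1))*(-15) = (38*√122)*(-15) = -570*√122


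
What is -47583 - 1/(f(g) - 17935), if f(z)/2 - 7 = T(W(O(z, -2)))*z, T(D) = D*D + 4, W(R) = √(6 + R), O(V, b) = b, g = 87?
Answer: -786499406/16529 ≈ -47583.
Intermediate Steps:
T(D) = 4 + D² (T(D) = D² + 4 = 4 + D²)
f(z) = 14 + 16*z (f(z) = 14 + 2*((4 + (√(6 - 2))²)*z) = 14 + 2*((4 + (√4)²)*z) = 14 + 2*((4 + 2²)*z) = 14 + 2*((4 + 4)*z) = 14 + 2*(8*z) = 14 + 16*z)
-47583 - 1/(f(g) - 17935) = -47583 - 1/((14 + 16*87) - 17935) = -47583 - 1/((14 + 1392) - 17935) = -47583 - 1/(1406 - 17935) = -47583 - 1/(-16529) = -47583 - 1*(-1/16529) = -47583 + 1/16529 = -786499406/16529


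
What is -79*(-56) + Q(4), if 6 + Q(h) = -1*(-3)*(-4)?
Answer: 4406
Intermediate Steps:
Q(h) = -18 (Q(h) = -6 - 1*(-3)*(-4) = -6 + 3*(-4) = -6 - 12 = -18)
-79*(-56) + Q(4) = -79*(-56) - 18 = 4424 - 18 = 4406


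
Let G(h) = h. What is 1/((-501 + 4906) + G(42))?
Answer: 1/4447 ≈ 0.00022487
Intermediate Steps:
1/((-501 + 4906) + G(42)) = 1/((-501 + 4906) + 42) = 1/(4405 + 42) = 1/4447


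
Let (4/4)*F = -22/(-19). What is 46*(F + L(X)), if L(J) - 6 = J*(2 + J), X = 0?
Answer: 6256/19 ≈ 329.26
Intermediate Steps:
F = 22/19 (F = -22/(-19) = -22*(-1/19) = 22/19 ≈ 1.1579)
L(J) = 6 + J*(2 + J)
46*(F + L(X)) = 46*(22/19 + (6 + 0² + 2*0)) = 46*(22/19 + (6 + 0 + 0)) = 46*(22/19 + 6) = 46*(136/19) = 6256/19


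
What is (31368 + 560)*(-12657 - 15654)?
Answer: -903913608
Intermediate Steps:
(31368 + 560)*(-12657 - 15654) = 31928*(-28311) = -903913608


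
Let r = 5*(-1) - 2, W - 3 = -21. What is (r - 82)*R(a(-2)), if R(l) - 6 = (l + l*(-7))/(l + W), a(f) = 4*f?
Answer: -4806/13 ≈ -369.69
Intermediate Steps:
W = -18 (W = 3 - 21 = -18)
r = -7 (r = -5 - 2 = -7)
R(l) = 6 - 6*l/(-18 + l) (R(l) = 6 + (l + l*(-7))/(l - 18) = 6 + (l - 7*l)/(-18 + l) = 6 + (-6*l)/(-18 + l) = 6 - 6*l/(-18 + l))
(r - 82)*R(a(-2)) = (-7 - 82)*(-108/(-18 + 4*(-2))) = -(-9612)/(-18 - 8) = -(-9612)/(-26) = -(-9612)*(-1)/26 = -89*54/13 = -4806/13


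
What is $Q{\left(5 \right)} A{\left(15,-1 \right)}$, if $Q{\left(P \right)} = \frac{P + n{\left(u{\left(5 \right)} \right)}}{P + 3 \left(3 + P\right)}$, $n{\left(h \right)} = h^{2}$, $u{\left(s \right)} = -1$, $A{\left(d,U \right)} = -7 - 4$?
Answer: $- \frac{66}{29} \approx -2.2759$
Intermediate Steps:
$A{\left(d,U \right)} = -11$ ($A{\left(d,U \right)} = -7 - 4 = -11$)
$Q{\left(P \right)} = \frac{1 + P}{9 + 4 P}$ ($Q{\left(P \right)} = \frac{P + \left(-1\right)^{2}}{P + 3 \left(3 + P\right)} = \frac{P + 1}{P + \left(9 + 3 P\right)} = \frac{1 + P}{9 + 4 P}$)
$Q{\left(5 \right)} A{\left(15,-1 \right)} = \frac{1 + 5}{9 + 4 \cdot 5} \left(-11\right) = \frac{1}{9 + 20} \cdot 6 \left(-11\right) = \frac{1}{29} \cdot 6 \left(-11\right) = \frac{6}{29} \left(-11\right) = - \frac{66}{29}$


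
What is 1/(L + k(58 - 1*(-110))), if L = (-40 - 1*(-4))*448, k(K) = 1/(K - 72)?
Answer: -96/1548287 ≈ -6.2004e-5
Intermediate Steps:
k(K) = 1/(-72 + K)
L = -16128 (L = (-40 + 4)*448 = -36*448 = -16128)
1/(L + k(58 - 1*(-110))) = 1/(-16128 + 1/(-72 + (58 - 1*(-110)))) = 1/(-16128 + 1/(-72 + (58 + 110))) = 1/(-16128 + 1/(-72 + 168)) = 1/(-16128 + 1/96) = 1/(-1548287/96) = -96/1548287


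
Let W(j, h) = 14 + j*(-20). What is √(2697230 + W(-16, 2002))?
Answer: 2*√674391 ≈ 1642.4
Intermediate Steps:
W(j, h) = 14 - 20*j
√(2697230 + W(-16, 2002)) = √(2697230 + (14 - 20*(-16))) = √(2697230 + (14 + 320)) = √(2697230 + 334) = √2697564 = 2*√674391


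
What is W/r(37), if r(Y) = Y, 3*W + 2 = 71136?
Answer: 71134/111 ≈ 640.85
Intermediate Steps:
W = 71134/3 (W = -⅔ + (⅓)*71136 = -⅔ + 23712 = 71134/3 ≈ 23711.)
W/r(37) = (71134/3)/37 = (71134/3)*(1/37) = 71134/111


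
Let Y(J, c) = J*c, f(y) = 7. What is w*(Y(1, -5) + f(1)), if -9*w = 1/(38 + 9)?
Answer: -2/423 ≈ -0.0047281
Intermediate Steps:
w = -1/423 (w = -1/(9*(38 + 9)) = -⅑/47 = -⅑*1/47 = -1/423 ≈ -0.0023641)
w*(Y(1, -5) + f(1)) = -(1*(-5) + 7)/423 = -(-5 + 7)/423 = -1/423*2 = -2/423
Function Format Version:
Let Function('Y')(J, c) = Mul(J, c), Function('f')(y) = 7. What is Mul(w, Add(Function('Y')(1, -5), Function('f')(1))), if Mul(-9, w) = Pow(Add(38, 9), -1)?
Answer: Rational(-2, 423) ≈ -0.0047281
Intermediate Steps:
w = Rational(-1, 423) (w = Mul(Rational(-1, 9), Pow(Add(38, 9), -1)) = Mul(Rational(-1, 9), Pow(47, -1)) = Mul(Rational(-1, 9), Rational(1, 47)) = Rational(-1, 423) ≈ -0.0023641)
Mul(w, Add(Function('Y')(1, -5), Function('f')(1))) = Mul(Rational(-1, 423), Add(Mul(1, -5), 7)) = Mul(Rational(-1, 423), Add(-5, 7)) = Mul(Rational(-1, 423), 2) = Rational(-2, 423)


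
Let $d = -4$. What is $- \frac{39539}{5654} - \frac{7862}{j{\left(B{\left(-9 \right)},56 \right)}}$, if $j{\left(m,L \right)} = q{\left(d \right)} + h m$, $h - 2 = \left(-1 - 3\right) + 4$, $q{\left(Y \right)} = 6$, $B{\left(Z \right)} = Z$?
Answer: $\frac{5497160}{8481} \approx 648.17$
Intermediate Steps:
$h = 2$ ($h = 2 + \left(\left(-1 - 3\right) + 4\right) = 2 + \left(-4 + 4\right) = 2 + 0 = 2$)
$j{\left(m,L \right)} = 6 + 2 m$
$- \frac{39539}{5654} - \frac{7862}{j{\left(B{\left(-9 \right)},56 \right)}} = - \frac{39539}{5654} - \frac{7862}{6 + 2 \left(-9\right)} = \left(-39539\right) \frac{1}{5654} - \frac{7862}{6 - 18} = - \frac{39539}{5654} - \frac{7862}{-12} = - \frac{39539}{5654} - - \frac{3931}{6} = - \frac{39539}{5654} + \frac{3931}{6} = \frac{5497160}{8481}$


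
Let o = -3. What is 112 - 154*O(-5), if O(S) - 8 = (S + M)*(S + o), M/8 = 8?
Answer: 71568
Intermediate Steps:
M = 64 (M = 8*8 = 64)
O(S) = 8 + (-3 + S)*(64 + S) (O(S) = 8 + (S + 64)*(S - 3) = 8 + (64 + S)*(-3 + S) = 8 + (-3 + S)*(64 + S))
112 - 154*O(-5) = 112 - 154*(-184 + (-5)**2 + 61*(-5)) = 112 - 154*(-184 + 25 - 305) = 112 - 154*(-464) = 112 + 71456 = 71568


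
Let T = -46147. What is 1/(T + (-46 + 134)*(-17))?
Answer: -1/47643 ≈ -2.0989e-5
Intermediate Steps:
1/(T + (-46 + 134)*(-17)) = 1/(-46147 + (-46 + 134)*(-17)) = 1/(-46147 + 88*(-17)) = 1/(-46147 - 1496) = 1/(-47643) = -1/47643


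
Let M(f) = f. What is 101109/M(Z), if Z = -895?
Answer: -101109/895 ≈ -112.97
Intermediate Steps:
101109/M(Z) = 101109/(-895) = 101109*(-1/895) = -101109/895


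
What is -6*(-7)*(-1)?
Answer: -42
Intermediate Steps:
-6*(-7)*(-1) = 42*(-1) = -42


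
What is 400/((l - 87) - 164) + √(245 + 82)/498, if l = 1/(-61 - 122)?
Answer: -36600/22967 + √327/498 ≈ -1.5573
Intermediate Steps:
l = -1/183 (l = 1/(-183) = -1/183 ≈ -0.0054645)
400/((l - 87) - 164) + √(245 + 82)/498 = 400/((-1/183 - 87) - 164) + √(245 + 82)/498 = 400/(-15922/183 - 164) + √327*(1/498) = 400/(-45934/183) + √327/498 = 400*(-183/45934) + √327/498 = -36600/22967 + √327/498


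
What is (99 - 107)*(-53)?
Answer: 424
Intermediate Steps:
(99 - 107)*(-53) = -8*(-53) = 424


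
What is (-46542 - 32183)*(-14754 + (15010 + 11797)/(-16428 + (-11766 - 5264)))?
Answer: 38863866792775/33458 ≈ 1.1616e+9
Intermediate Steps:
(-46542 - 32183)*(-14754 + (15010 + 11797)/(-16428 + (-11766 - 5264))) = -78725*(-14754 + 26807/(-16428 - 17030)) = -78725*(-14754 + 26807/(-33458)) = -78725*(-14754 + 26807*(-1/33458)) = -78725*(-14754 - 26807/33458) = -78725*(-493666139/33458) = 38863866792775/33458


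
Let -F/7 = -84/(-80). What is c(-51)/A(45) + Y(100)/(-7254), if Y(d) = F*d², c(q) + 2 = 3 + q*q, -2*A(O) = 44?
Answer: -1438159/13299 ≈ -108.14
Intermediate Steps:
A(O) = -22 (A(O) = -½*44 = -22)
c(q) = 1 + q² (c(q) = -2 + (3 + q*q) = -2 + (3 + q²) = 1 + q²)
F = -147/20 (F = -(-588)/(-80) = -(-588)*(-1)/80 = -7*21/20 = -147/20 ≈ -7.3500)
Y(d) = -147*d²/20
c(-51)/A(45) + Y(100)/(-7254) = (1 + (-51)²)/(-22) - 147/20*100²/(-7254) = (1 + 2601)*(-1/22) - 147/20*10000*(-1/7254) = 2602*(-1/22) - 73500*(-1/7254) = -1301/11 + 12250/1209 = -1438159/13299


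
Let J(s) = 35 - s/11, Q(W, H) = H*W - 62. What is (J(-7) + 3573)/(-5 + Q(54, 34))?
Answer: 39695/19459 ≈ 2.0399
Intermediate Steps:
Q(W, H) = -62 + H*W
J(s) = 35 - s/11
(J(-7) + 3573)/(-5 + Q(54, 34)) = ((35 - 1/11*(-7)) + 3573)/(-5 + (-62 + 34*54)) = ((35 + 7/11) + 3573)/(-5 + (-62 + 1836)) = (392/11 + 3573)/(-5 + 1774) = (39695/11)/1769 = (39695/11)*(1/1769) = 39695/19459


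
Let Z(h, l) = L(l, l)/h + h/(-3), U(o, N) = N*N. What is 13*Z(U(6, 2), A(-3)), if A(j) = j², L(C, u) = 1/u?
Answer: -611/36 ≈ -16.972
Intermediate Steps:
U(o, N) = N²
Z(h, l) = -h/3 + 1/(h*l) (Z(h, l) = 1/(l*h) + h/(-3) = 1/(h*l) + h*(-⅓) = 1/(h*l) - h/3 = -h/3 + 1/(h*l))
13*Z(U(6, 2), A(-3)) = 13*(-⅓*2² + 1/((2²)*((-3)²))) = 13*(-⅓*4 + 1/(4*9)) = 13*(-4/3 + (¼)*(⅑)) = 13*(-4/3 + 1/36) = 13*(-47/36) = -611/36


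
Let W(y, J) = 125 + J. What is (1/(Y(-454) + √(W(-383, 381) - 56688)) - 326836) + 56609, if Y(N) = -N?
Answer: (-270227*√56182 + 122683057*I)/(√56182 - 454*I) ≈ -2.7023e+5 - 0.00085449*I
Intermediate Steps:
(1/(Y(-454) + √(W(-383, 381) - 56688)) - 326836) + 56609 = (1/(-1*(-454) + √((125 + 381) - 56688)) - 326836) + 56609 = (1/(454 + √(506 - 56688)) - 326836) + 56609 = (1/(454 + √(-56182)) - 326836) + 56609 = (1/(454 + I*√56182) - 326836) + 56609 = (-326836 + 1/(454 + I*√56182)) + 56609 = -270227 + 1/(454 + I*√56182)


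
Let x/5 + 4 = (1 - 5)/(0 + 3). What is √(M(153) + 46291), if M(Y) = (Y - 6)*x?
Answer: √42371 ≈ 205.84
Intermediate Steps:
x = -80/3 (x = -20 + 5*((1 - 5)/(0 + 3)) = -20 + 5*(-4/3) = -20 - 20/3 = -80/3 ≈ -26.667)
M(Y) = 160 - 80*Y/3 (M(Y) = (Y - 6)*(-80/3) = (-6 + Y)*(-80/3) = 160 - 80*Y/3)
√(M(153) + 46291) = √((160 - 80/3*153) + 46291) = √((160 - 4080) + 46291) = √(-3920 + 46291) = √42371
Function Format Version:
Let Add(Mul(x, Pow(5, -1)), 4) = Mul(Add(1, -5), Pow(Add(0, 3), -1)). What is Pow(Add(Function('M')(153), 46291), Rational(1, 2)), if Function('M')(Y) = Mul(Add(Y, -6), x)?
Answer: Pow(42371, Rational(1, 2)) ≈ 205.84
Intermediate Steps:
x = Rational(-80, 3) (x = Add(-20, Mul(5, Mul(Add(1, -5), Pow(Add(0, 3), -1)))) = Add(-20, Mul(5, Mul(-4, Pow(3, -1)))) = Add(-20, Mul(5, Mul(-4, Rational(1, 3)))) = Add(-20, Mul(5, Rational(-4, 3))) = Add(-20, Rational(-20, 3)) = Rational(-80, 3) ≈ -26.667)
Function('M')(Y) = Add(160, Mul(Rational(-80, 3), Y)) (Function('M')(Y) = Mul(Add(Y, -6), Rational(-80, 3)) = Mul(Add(-6, Y), Rational(-80, 3)) = Add(160, Mul(Rational(-80, 3), Y)))
Pow(Add(Function('M')(153), 46291), Rational(1, 2)) = Pow(Add(Add(160, Mul(Rational(-80, 3), 153)), 46291), Rational(1, 2)) = Pow(Add(Add(160, -4080), 46291), Rational(1, 2)) = Pow(Add(-3920, 46291), Rational(1, 2)) = Pow(42371, Rational(1, 2))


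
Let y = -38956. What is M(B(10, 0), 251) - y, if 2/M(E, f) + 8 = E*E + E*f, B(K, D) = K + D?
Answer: 50681757/1301 ≈ 38956.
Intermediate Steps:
B(K, D) = D + K
M(E, f) = 2/(-8 + E² + E*f) (M(E, f) = 2/(-8 + (E*E + E*f)) = 2/(-8 + (E² + E*f)) = 2/(-8 + E² + E*f))
M(B(10, 0), 251) - y = 2/(-8 + (0 + 10)² + (0 + 10)*251) - 1*(-38956) = 2/(-8 + 10² + 10*251) + 38956 = 2/(-8 + 100 + 2510) + 38956 = 2/2602 + 38956 = 2*(1/2602) + 38956 = 1/1301 + 38956 = 50681757/1301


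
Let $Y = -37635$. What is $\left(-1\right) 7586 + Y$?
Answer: $-45221$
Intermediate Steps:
$\left(-1\right) 7586 + Y = \left(-1\right) 7586 - 37635 = -7586 - 37635 = -45221$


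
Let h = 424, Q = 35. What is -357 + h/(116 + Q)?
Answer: -53483/151 ≈ -354.19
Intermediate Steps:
-357 + h/(116 + Q) = -357 + 424/(116 + 35) = -357 + 424/151 = -53483/151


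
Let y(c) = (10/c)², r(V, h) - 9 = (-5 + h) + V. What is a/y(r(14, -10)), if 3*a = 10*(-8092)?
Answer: -258944/15 ≈ -17263.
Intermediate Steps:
r(V, h) = 4 + V + h (r(V, h) = 9 + ((-5 + h) + V) = 9 + (-5 + V + h) = 4 + V + h)
y(c) = 100/c²
a = -80920/3 (a = (10*(-8092))/3 = (⅓)*(-80920) = -80920/3 ≈ -26973.)
a/y(r(14, -10)) = -80920*(4 + 14 - 10)²/100/3 = -80920/(3*(100/8²)) = -80920/(3*(100*(1/64))) = -80920/(3*25/16) = -80920/3*16/25 = -258944/15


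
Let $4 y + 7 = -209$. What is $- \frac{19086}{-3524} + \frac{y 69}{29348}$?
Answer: $\frac{1486428}{281039} \approx 5.289$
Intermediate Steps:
$y = -54$ ($y = - \frac{7}{4} + \frac{1}{4} \left(-209\right) = - \frac{7}{4} - \frac{209}{4} = -54$)
$- \frac{19086}{-3524} + \frac{y 69}{29348} = - \frac{19086}{-3524} + \frac{\left(-54\right) 69}{29348} = \left(-19086\right) \left(- \frac{1}{3524}\right) - \frac{81}{638} = \frac{9543}{1762} - \frac{81}{638} = \frac{1486428}{281039}$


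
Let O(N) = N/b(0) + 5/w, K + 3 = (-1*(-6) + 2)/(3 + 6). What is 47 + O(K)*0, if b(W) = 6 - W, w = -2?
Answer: 47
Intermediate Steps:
K = -19/9 (K = -3 + (-1*(-6) + 2)/(3 + 6) = -3 + (6 + 2)/9 = -3 + 8*(⅑) = -3 + 8/9 = -19/9 ≈ -2.1111)
O(N) = -5/2 + N/6 (O(N) = N/(6 - 1*0) + 5/(-2) = N/(6 + 0) + 5*(-½) = N/6 - 5/2 = -5/2 + N/6)
47 + O(K)*0 = 47 + (-5/2 + (⅙)*(-19/9))*0 = 47 + (-5/2 - 19/54)*0 = 47 - 77/27*0 = 47 + 0 = 47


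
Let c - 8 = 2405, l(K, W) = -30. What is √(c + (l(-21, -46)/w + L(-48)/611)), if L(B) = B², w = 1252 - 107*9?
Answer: √260733650983/10387 ≈ 49.160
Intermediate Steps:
c = 2413 (c = 8 + 2405 = 2413)
w = 289 (w = 1252 - 1*963 = 1252 - 963 = 289)
√(c + (l(-21, -46)/w + L(-48)/611)) = √(2413 + (-30/289 + (-48)²/611)) = √(2413 + (-30*1/289 + 2304*(1/611))) = √(2413 + (-30/289 + 2304/611)) = √(2413 + 647526/176579) = √(426732653/176579) = √260733650983/10387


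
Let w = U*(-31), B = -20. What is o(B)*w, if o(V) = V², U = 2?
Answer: -24800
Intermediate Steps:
w = -62 (w = 2*(-31) = -62)
o(B)*w = (-20)²*(-62) = 400*(-62) = -24800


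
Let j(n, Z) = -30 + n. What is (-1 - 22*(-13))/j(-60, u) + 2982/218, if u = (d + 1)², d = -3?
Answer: 6875/654 ≈ 10.512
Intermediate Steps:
u = 4 (u = (-3 + 1)² = (-2)² = 4)
(-1 - 22*(-13))/j(-60, u) + 2982/218 = (-1 - 22*(-13))/(-30 - 60) + 2982/218 = (-1 + 286)/(-90) + 2982*(1/218) = 285*(-1/90) + 1491/109 = -19/6 + 1491/109 = 6875/654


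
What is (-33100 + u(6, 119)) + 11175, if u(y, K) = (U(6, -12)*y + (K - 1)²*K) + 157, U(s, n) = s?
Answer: 1635224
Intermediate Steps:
u(y, K) = 157 + 6*y + K*(-1 + K)² (u(y, K) = (6*y + (K - 1)²*K) + 157 = (6*y + (-1 + K)²*K) + 157 = (6*y + K*(-1 + K)²) + 157 = 157 + 6*y + K*(-1 + K)²)
(-33100 + u(6, 119)) + 11175 = (-33100 + (157 + 6*6 + 119*(-1 + 119)²)) + 11175 = (-33100 + (157 + 36 + 119*118²)) + 11175 = (-33100 + (157 + 36 + 119*13924)) + 11175 = (-33100 + (157 + 36 + 1656956)) + 11175 = (-33100 + 1657149) + 11175 = 1624049 + 11175 = 1635224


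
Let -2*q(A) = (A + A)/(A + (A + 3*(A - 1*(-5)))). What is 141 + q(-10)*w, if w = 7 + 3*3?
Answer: 955/7 ≈ 136.43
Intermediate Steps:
w = 16 (w = 7 + 9 = 16)
q(A) = -A/(15 + 5*A) (q(A) = -(A + A)/(2*(A + (A + 3*(A - 1*(-5))))) = -2*A/(2*(A + (A + 3*(A + 5)))) = -2*A/(2*(A + (A + 3*(5 + A)))) = -2*A/(2*(A + (A + (15 + 3*A)))) = -2*A/(2*(A + (15 + 4*A))) = -2*A/(2*(15 + 5*A)) = -A/(15 + 5*A))
141 + q(-10)*w = 141 - 1*(-10)/(15 + 5*(-10))*16 = 141 - 1*(-10)/(15 - 50)*16 = 141 - 1*(-10)/(-35)*16 = 141 - 1*(-10)*(-1/35)*16 = 141 - 2/7*16 = 141 - 32/7 = 955/7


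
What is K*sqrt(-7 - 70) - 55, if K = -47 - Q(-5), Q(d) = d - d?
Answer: -55 - 47*I*sqrt(77) ≈ -55.0 - 412.42*I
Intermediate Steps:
Q(d) = 0
K = -47 (K = -47 - 1*0 = -47 + 0 = -47)
K*sqrt(-7 - 70) - 55 = -47*sqrt(-7 - 70) - 55 = -47*I*sqrt(77) - 55 = -55 - 47*I*sqrt(77)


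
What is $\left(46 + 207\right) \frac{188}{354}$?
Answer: $\frac{23782}{177} \approx 134.36$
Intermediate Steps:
$\left(46 + 207\right) \frac{188}{354} = 253 \cdot 188 \cdot \frac{1}{354} = 253 \cdot \frac{94}{177} = \frac{23782}{177}$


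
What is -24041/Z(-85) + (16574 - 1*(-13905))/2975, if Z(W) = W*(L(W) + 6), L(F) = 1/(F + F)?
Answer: 174102051/3031525 ≈ 57.431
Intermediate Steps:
L(F) = 1/(2*F)
Z(W) = W*(6 + 1/(2*W)) (Z(W) = W*(1/(2*W) + 6) = W*(6 + 1/(2*W)))
-24041/Z(-85) + (16574 - 1*(-13905))/2975 = -24041/(½ + 6*(-85)) + (16574 - 1*(-13905))/2975 = -24041/(½ - 510) + (16574 + 13905)*(1/2975) = -24041/(-1019/2) + 30479*(1/2975) = -24041*(-2/1019) + 30479/2975 = 48082/1019 + 30479/2975 = 174102051/3031525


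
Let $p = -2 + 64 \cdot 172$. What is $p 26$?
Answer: $286156$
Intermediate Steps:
$p = 11006$ ($p = -2 + 11008 = 11006$)
$p 26 = 11006 \cdot 26 = 286156$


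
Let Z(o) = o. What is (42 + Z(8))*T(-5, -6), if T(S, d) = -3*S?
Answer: 750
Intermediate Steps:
(42 + Z(8))*T(-5, -6) = (42 + 8)*(-3*(-5)) = 50*15 = 750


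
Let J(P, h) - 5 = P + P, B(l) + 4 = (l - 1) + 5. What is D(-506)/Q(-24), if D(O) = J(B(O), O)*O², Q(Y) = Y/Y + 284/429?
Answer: -4809057396/31 ≈ -1.5513e+8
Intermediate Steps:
B(l) = l (B(l) = -4 + ((l - 1) + 5) = -4 + ((-1 + l) + 5) = -4 + (4 + l) = l)
J(P, h) = 5 + 2*P (J(P, h) = 5 + (P + P) = 5 + 2*P)
Q(Y) = 713/429 (Q(Y) = 1 + 284*(1/429) = 1 + 284/429 = 713/429)
D(O) = O²*(5 + 2*O) (D(O) = (5 + 2*O)*O² = O²*(5 + 2*O))
D(-506)/Q(-24) = ((-506)²*(5 + 2*(-506)))/(713/429) = (256036*(5 - 1012))*(429/713) = (256036*(-1007))*(429/713) = -257828252*429/713 = -4809057396/31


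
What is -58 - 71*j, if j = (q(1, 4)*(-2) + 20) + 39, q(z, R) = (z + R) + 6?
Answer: -2685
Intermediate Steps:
q(z, R) = 6 + R + z (q(z, R) = (R + z) + 6 = 6 + R + z)
j = 37 (j = ((6 + 4 + 1)*(-2) + 20) + 39 = (11*(-2) + 20) + 39 = (-22 + 20) + 39 = -2 + 39 = 37)
-58 - 71*j = -58 - 71*37 = -58 - 2627 = -2685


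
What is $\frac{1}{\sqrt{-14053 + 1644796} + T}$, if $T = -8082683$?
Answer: $- \frac{8082683}{65329762847746} - \frac{\sqrt{1630743}}{65329762847746} \approx -1.2374 \cdot 10^{-7}$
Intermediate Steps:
$\frac{1}{\sqrt{-14053 + 1644796} + T} = \frac{1}{\sqrt{-14053 + 1644796} - 8082683} = \frac{1}{\sqrt{1630743} - 8082683} = \frac{1}{-8082683 + \sqrt{1630743}}$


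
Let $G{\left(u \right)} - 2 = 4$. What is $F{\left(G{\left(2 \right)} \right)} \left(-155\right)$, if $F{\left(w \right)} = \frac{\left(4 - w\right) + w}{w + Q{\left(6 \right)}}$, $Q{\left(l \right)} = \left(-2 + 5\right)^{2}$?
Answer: $- \frac{124}{3} \approx -41.333$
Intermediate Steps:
$Q{\left(l \right)} = 9$ ($Q{\left(l \right)} = 3^{2} = 9$)
$G{\left(u \right)} = 6$ ($G{\left(u \right)} = 2 + 4 = 6$)
$F{\left(w \right)} = \frac{4}{9 + w}$ ($F{\left(w \right)} = \frac{\left(4 - w\right) + w}{w + 9} = \frac{4}{9 + w}$)
$F{\left(G{\left(2 \right)} \right)} \left(-155\right) = \frac{4}{9 + 6} \left(-155\right) = \frac{4}{15} \left(-155\right) = - \frac{124}{3}$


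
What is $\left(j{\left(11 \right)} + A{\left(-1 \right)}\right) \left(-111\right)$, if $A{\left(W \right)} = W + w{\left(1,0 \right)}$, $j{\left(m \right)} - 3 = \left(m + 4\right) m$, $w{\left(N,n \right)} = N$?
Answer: $-18648$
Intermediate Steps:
$j{\left(m \right)} = 3 + m \left(4 + m\right)$ ($j{\left(m \right)} = 3 + \left(m + 4\right) m = 3 + \left(4 + m\right) m = 3 + m \left(4 + m\right)$)
$A{\left(W \right)} = 1 + W$ ($A{\left(W \right)} = W + 1 = 1 + W$)
$\left(j{\left(11 \right)} + A{\left(-1 \right)}\right) \left(-111\right) = \left(\left(3 + 11^{2} + 4 \cdot 11\right) + \left(1 - 1\right)\right) \left(-111\right) = \left(\left(3 + 121 + 44\right) + 0\right) \left(-111\right) = \left(168 + 0\right) \left(-111\right) = 168 \left(-111\right) = -18648$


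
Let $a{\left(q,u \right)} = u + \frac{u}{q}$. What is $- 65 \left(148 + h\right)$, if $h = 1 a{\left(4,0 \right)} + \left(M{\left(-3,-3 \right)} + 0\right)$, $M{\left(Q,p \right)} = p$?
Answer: $-9425$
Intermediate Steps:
$h = -3$ ($h = 1 \left(0 + \frac{0}{4}\right) + \left(-3 + 0\right) = 1 \left(0 + 0 \cdot \frac{1}{4}\right) - 3 = 1 \left(0 + 0\right) - 3 = 1 \cdot 0 - 3 = 0 - 3 = -3$)
$- 65 \left(148 + h\right) = - 65 \left(148 - 3\right) = \left(-65\right) 145 = -9425$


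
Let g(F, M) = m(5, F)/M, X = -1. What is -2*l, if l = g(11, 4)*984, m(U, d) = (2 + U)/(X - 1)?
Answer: 1722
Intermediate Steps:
m(U, d) = -1 - U/2 (m(U, d) = (2 + U)/(-1 - 1) = (2 + U)/(-2) = (2 + U)*(-½) = -1 - U/2)
g(F, M) = -7/(2*M) (g(F, M) = (-1 - ½*5)/M = (-1 - 5/2)/M = -7/(2*M))
l = -861 (l = -7/2/4*984 = -7/2*¼*984 = -7/8*984 = -861)
-2*l = -2*(-861) = 1722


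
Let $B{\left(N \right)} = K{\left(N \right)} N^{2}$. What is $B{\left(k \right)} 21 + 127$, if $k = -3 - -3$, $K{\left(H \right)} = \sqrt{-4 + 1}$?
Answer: $127$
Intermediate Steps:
$K{\left(H \right)} = i \sqrt{3}$ ($K{\left(H \right)} = \sqrt{-3} = i \sqrt{3}$)
$k = 0$ ($k = -3 + 3 = 0$)
$B{\left(N \right)} = i \sqrt{3} N^{2}$
$B{\left(k \right)} 21 + 127 = i \sqrt{3} \cdot 0^{2} \cdot 21 + 127 = i \sqrt{3} \cdot 0 \cdot 21 + 127 = 0 \cdot 21 + 127 = 0 + 127 = 127$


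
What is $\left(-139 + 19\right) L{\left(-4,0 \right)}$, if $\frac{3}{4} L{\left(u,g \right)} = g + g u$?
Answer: $0$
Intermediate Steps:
$L{\left(u,g \right)} = \frac{4 g}{3} + \frac{4 g u}{3}$ ($L{\left(u,g \right)} = \frac{4 \left(g + g u\right)}{3} = \frac{4 g}{3} + \frac{4 g u}{3}$)
$\left(-139 + 19\right) L{\left(-4,0 \right)} = \left(-139 + 19\right) \frac{4}{3} \cdot 0 \left(1 - 4\right) = - 120 \cdot \frac{4}{3} \cdot 0 \left(-3\right) = \left(-120\right) 0 = 0$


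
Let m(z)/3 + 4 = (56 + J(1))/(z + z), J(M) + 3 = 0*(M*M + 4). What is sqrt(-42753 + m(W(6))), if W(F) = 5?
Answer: 3*I*sqrt(474990)/10 ≈ 206.76*I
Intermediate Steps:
J(M) = -3 (J(M) = -3 + 0*(M*M + 4) = -3 + 0*(M**2 + 4) = -3 + 0*(4 + M**2) = -3 + 0 = -3)
m(z) = -12 + 159/(2*z) (m(z) = -12 + 3*((56 - 3)/(z + z)) = -12 + 3*(53/((2*z))) = -12 + 3*(53*(1/(2*z))) = -12 + 3*(53/(2*z)) = -12 + 159/(2*z))
sqrt(-42753 + m(W(6))) = sqrt(-42753 + (-12 + (159/2)/5)) = sqrt(-42753 + (-12 + (159/2)*(1/5))) = sqrt(-42753 + (-12 + 159/10)) = sqrt(-42753 + 39/10) = sqrt(-427491/10) = 3*I*sqrt(474990)/10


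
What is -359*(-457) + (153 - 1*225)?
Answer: 163991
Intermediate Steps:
-359*(-457) + (153 - 1*225) = 164063 + (153 - 225) = 164063 - 72 = 163991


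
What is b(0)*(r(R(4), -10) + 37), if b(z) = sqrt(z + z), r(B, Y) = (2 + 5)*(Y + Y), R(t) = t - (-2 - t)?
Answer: 0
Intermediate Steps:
R(t) = 2 + 2*t (R(t) = t + (2 + t) = 2 + 2*t)
r(B, Y) = 14*Y (r(B, Y) = 7*(2*Y) = 14*Y)
b(z) = sqrt(2)*sqrt(z) (b(z) = sqrt(2*z) = sqrt(2)*sqrt(z))
b(0)*(r(R(4), -10) + 37) = (sqrt(2)*sqrt(0))*(14*(-10) + 37) = (sqrt(2)*0)*(-140 + 37) = 0*(-103) = 0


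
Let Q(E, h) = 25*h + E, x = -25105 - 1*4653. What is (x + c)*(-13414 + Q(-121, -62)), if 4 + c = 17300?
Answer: 187989270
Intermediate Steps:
c = 17296 (c = -4 + 17300 = 17296)
x = -29758 (x = -25105 - 4653 = -29758)
Q(E, h) = E + 25*h
(x + c)*(-13414 + Q(-121, -62)) = (-29758 + 17296)*(-13414 + (-121 + 25*(-62))) = -12462*(-13414 + (-121 - 1550)) = -12462*(-13414 - 1671) = -12462*(-15085) = 187989270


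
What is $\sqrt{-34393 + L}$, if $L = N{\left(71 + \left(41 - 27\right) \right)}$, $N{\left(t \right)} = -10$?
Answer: $i \sqrt{34403} \approx 185.48 i$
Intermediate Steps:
$L = -10$
$\sqrt{-34393 + L} = \sqrt{-34393 - 10} = \sqrt{-34403} = i \sqrt{34403}$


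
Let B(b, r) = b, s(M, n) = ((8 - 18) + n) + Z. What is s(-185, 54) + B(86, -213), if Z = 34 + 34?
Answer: 198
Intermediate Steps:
Z = 68
s(M, n) = 58 + n (s(M, n) = ((8 - 18) + n) + 68 = (-10 + n) + 68 = 58 + n)
s(-185, 54) + B(86, -213) = (58 + 54) + 86 = 112 + 86 = 198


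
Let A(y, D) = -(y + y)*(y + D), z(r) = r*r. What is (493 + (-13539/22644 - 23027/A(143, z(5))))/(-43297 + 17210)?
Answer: -14895954587/788406322704 ≈ -0.018894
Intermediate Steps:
z(r) = r²
A(y, D) = -2*y*(D + y)
(493 + (-13539/22644 - 23027/A(143, z(5))))/(-43297 + 17210) = (493 + (-13539/22644 - 23027*(-1/(286*(5² + 143)))))/(-43297 + 17210) = (493 + (-13539*1/22644 - 23027*(-1/(286*(25 + 143)))))/(-26087) = (493 + (-4513/7548 - 23027/((-2*143*168))))*(-1/26087) = (493 + (-4513/7548 - 23027/(-48048)))*(-1/26087) = (493 + (-4513/7548 - 23027*(-1/48048)))*(-1/26087) = (493 + (-4513/7548 + 23027/48048))*(-1/26087) = (493 - 3586069/30222192)*(-1/26087) = (14895954587/30222192)*(-1/26087) = -14895954587/788406322704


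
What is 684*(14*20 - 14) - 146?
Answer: 181798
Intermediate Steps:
684*(14*20 - 14) - 146 = 684*(280 - 14) - 146 = 684*266 - 146 = 181944 - 146 = 181798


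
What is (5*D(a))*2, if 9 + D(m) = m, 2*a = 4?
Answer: -70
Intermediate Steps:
a = 2 (a = (½)*4 = 2)
D(m) = -9 + m
(5*D(a))*2 = (5*(-9 + 2))*2 = (5*(-7))*2 = -35*2 = -70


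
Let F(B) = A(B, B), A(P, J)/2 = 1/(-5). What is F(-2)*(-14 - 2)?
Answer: 32/5 ≈ 6.4000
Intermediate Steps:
A(P, J) = -2/5 (A(P, J) = 2/(-5) = 2*(-1/5) = -2/5)
F(B) = -2/5
F(-2)*(-14 - 2) = -2*(-14 - 2)/5 = -2/5*(-16) = 32/5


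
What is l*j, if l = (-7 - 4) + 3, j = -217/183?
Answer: 1736/183 ≈ 9.4863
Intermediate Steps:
j = -217/183 (j = -217*1/183 = -217/183 ≈ -1.1858)
l = -8 (l = -11 + 3 = -8)
l*j = -8*(-217/183) = 1736/183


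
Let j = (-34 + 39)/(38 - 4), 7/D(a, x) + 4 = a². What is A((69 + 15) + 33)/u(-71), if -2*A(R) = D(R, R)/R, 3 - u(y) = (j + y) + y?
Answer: -1/66265875 ≈ -1.5091e-8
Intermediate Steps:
D(a, x) = 7/(-4 + a²)
j = 5/34 ≈ 0.14706
u(y) = 97/34 - 2*y (u(y) = 3 - ((5/34 + y) + y) = 3 - (5/34 + 2*y) = 3 + (-5/34 - 2*y) = 97/34 - 2*y)
A(R) = -7/(2*R*(-4 + R²)) (A(R) = -7/(-4 + R²)/(2*R) = -7/(2*R*(-4 + R²)))
A((69 + 15) + 33)/u(-71) = (-7/(2*((69 + 15) + 33)*(-4 + ((69 + 15) + 33)²)))/(97/34 - 2*(-71)) = (-7/(2*(84 + 33)*(-4 + (84 + 33)²)))/(97/34 + 142) = (-7/2/(117*(-4 + 117²)))/(4925/34) = -7/2*1/117/(-4 + 13689)*(34/4925) = -7/2*1/117/13685*(34/4925) = -7/2*1/117*1/13685*(34/4925) = -1/457470*34/4925 = -1/66265875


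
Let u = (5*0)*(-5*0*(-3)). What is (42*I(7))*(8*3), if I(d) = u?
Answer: 0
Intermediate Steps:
u = 0 (u = 0*(0*(-3)) = 0*0 = 0)
I(d) = 0
(42*I(7))*(8*3) = (42*0)*(8*3) = 0*24 = 0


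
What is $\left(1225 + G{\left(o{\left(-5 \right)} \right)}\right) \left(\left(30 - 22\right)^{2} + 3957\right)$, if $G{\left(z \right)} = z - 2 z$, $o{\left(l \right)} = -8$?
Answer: $4957893$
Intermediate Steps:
$G{\left(z \right)} = - z$
$\left(1225 + G{\left(o{\left(-5 \right)} \right)}\right) \left(\left(30 - 22\right)^{2} + 3957\right) = \left(1225 - -8\right) \left(\left(30 - 22\right)^{2} + 3957\right) = \left(1225 + 8\right) \left(8^{2} + 3957\right) = 1233 \left(64 + 3957\right) = 1233 \cdot 4021 = 4957893$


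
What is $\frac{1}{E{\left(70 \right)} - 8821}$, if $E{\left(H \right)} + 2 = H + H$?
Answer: $- \frac{1}{8683} \approx -0.00011517$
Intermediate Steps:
$E{\left(H \right)} = -2 + 2 H$ ($E{\left(H \right)} = -2 + \left(H + H\right) = -2 + 2 H$)
$\frac{1}{E{\left(70 \right)} - 8821} = \frac{1}{\left(-2 + 2 \cdot 70\right) - 8821} = \frac{1}{\left(-2 + 140\right) - 8821} = \frac{1}{138 - 8821} = \frac{1}{-8683} = - \frac{1}{8683}$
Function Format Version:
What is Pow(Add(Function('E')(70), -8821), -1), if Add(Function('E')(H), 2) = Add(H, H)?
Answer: Rational(-1, 8683) ≈ -0.00011517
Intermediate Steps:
Function('E')(H) = Add(-2, Mul(2, H)) (Function('E')(H) = Add(-2, Add(H, H)) = Add(-2, Mul(2, H)))
Pow(Add(Function('E')(70), -8821), -1) = Pow(Add(Add(-2, Mul(2, 70)), -8821), -1) = Pow(Add(Add(-2, 140), -8821), -1) = Pow(Add(138, -8821), -1) = Pow(-8683, -1) = Rational(-1, 8683)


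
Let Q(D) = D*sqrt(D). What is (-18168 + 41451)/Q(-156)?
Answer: 199*I*sqrt(39)/104 ≈ 11.95*I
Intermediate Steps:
Q(D) = D**(3/2)
(-18168 + 41451)/Q(-156) = (-18168 + 41451)/((-156)**(3/2)) = 23283/((-312*I*sqrt(39))) = 23283*(I*sqrt(39)/12168) = 199*I*sqrt(39)/104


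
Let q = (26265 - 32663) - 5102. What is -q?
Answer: 11500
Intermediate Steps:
q = -11500 (q = -6398 - 5102 = -11500)
-q = -1*(-11500) = 11500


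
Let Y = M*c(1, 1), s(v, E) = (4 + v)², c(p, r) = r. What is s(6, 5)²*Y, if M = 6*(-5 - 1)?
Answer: -360000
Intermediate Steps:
M = -36 (M = 6*(-6) = -36)
Y = -36 (Y = -36*1 = -36)
s(6, 5)²*Y = ((4 + 6)²)²*(-36) = (10²)²*(-36) = 100²*(-36) = 10000*(-36) = -360000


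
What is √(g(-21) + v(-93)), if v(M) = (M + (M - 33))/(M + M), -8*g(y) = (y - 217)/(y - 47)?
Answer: √11377/124 ≈ 0.86019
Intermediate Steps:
g(y) = -(-217 + y)/(8*(-47 + y)) (g(y) = -(y - 217)/(8*(y - 47)) = -(-217 + y)/(8*(-47 + y)))
v(M) = (-33 + 2*M)/(2*M) (v(M) = (M + (-33 + M))/((2*M)) = (-33 + 2*M)*(1/(2*M)) = (-33 + 2*M)/(2*M))
√(g(-21) + v(-93)) = √((217 - 1*(-21))/(8*(-47 - 21)) + (-33/2 - 93)/(-93)) = √((⅛)*(217 + 21)/(-68) - 1/93*(-219/2)) = √((⅛)*(-1/68)*238 + 73/62) = √(-7/16 + 73/62) = √(367/496) = √11377/124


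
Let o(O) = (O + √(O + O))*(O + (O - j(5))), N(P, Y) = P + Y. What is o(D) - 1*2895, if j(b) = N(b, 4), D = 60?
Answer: 3765 + 222*√30 ≈ 4980.9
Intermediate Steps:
j(b) = 4 + b (j(b) = b + 4 = 4 + b)
o(O) = (-9 + 2*O)*(O + √2*√O) (o(O) = (O + √(O + O))*(O + (O - (4 + 5))) = (O + √(2*O))*(O + (O - 1*9)) = (O + √2*√O)*(O + (O - 9)) = (O + √2*√O)*(O + (-9 + O)) = (O + √2*√O)*(-9 + 2*O) = (-9 + 2*O)*(O + √2*√O))
o(D) - 1*2895 = (-9*60 + 2*60² - 9*√2*√60 + 2*√2*60^(3/2)) - 1*2895 = (-540 + 2*3600 - 9*√2*2*√15 + 2*√2*(120*√15)) - 2895 = (-540 + 7200 - 18*√30 + 240*√30) - 2895 = (6660 + 222*√30) - 2895 = 3765 + 222*√30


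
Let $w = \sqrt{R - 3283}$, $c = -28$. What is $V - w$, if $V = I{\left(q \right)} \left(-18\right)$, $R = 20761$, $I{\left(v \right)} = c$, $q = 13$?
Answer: $504 - 3 \sqrt{1942} \approx 371.8$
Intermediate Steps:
$I{\left(v \right)} = -28$
$w = 3 \sqrt{1942}$ ($w = \sqrt{20761 - 3283} = \sqrt{17478} = 3 \sqrt{1942} \approx 132.2$)
$V = 504$ ($V = \left(-28\right) \left(-18\right) = 504$)
$V - w = 504 - 3 \sqrt{1942}$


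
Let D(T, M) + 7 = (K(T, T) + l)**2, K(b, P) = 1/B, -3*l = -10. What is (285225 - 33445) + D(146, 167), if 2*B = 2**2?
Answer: 9064357/36 ≈ 2.5179e+5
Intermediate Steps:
l = 10/3 (l = -1/3*(-10) = 10/3 ≈ 3.3333)
B = 2 (B = (1/2)*2**2 = (1/2)*4 = 2)
K(b, P) = 1/2
D(T, M) = 277/36 (D(T, M) = -7 + (1/2 + 10/3)**2 = -7 + (23/6)**2 = -7 + 529/36 = 277/36)
(285225 - 33445) + D(146, 167) = (285225 - 33445) + 277/36 = 251780 + 277/36 = 9064357/36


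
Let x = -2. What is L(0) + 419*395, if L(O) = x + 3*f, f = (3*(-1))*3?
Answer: 165476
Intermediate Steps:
f = -9 (f = -3*3 = -9)
L(O) = -29 (L(O) = -2 + 3*(-9) = -2 - 27 = -29)
L(0) + 419*395 = -29 + 419*395 = -29 + 165505 = 165476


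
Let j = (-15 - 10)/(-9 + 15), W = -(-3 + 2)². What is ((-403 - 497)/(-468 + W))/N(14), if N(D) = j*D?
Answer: -108/3283 ≈ -0.032897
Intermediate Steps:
W = -1 (W = -1*(-1)² = -1*1 = -1)
j = -25/6 ≈ -4.1667
N(D) = -25*D/6
((-403 - 497)/(-468 + W))/N(14) = ((-403 - 497)/(-468 - 1))/((-25/6*14)) = (-900/(-469))/(-175/3) = -900*(-1/469)*(-3/175) = (900/469)*(-3/175) = -108/3283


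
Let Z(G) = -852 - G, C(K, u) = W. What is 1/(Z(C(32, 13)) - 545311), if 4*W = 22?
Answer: -2/1092337 ≈ -1.8309e-6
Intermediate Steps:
W = 11/2 (W = (1/4)*22 = 11/2 ≈ 5.5000)
C(K, u) = 11/2
1/(Z(C(32, 13)) - 545311) = 1/((-852 - 1*11/2) - 545311) = 1/((-852 - 11/2) - 545311) = 1/(-1715/2 - 545311) = 1/(-1092337/2) = -2/1092337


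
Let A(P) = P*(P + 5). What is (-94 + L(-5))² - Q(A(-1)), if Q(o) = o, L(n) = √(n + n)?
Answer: 8830 - 188*I*√10 ≈ 8830.0 - 594.51*I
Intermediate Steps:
A(P) = P*(5 + P)
L(n) = √2*√n (L(n) = √(2*n) = √2*√n)
(-94 + L(-5))² - Q(A(-1)) = (-94 + √2*√(-5))² - (-1)*(5 - 1) = (-94 + √2*(I*√5))² - (-1)*4 = (-94 + I*√10)² - 1*(-4) = (-94 + I*√10)² + 4 = 4 + (-94 + I*√10)²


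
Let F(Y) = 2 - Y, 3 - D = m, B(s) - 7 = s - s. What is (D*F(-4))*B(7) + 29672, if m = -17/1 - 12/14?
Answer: 30548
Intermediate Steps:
B(s) = 7 (B(s) = 7 + (s - s) = 7 + 0 = 7)
m = -125/7 (m = -17*1 - 12*1/14 = -17 - 6/7 = -125/7 ≈ -17.857)
D = 146/7 (D = 3 - 1*(-125/7) = 3 + 125/7 = 146/7 ≈ 20.857)
(D*F(-4))*B(7) + 29672 = (146*(2 - 1*(-4))/7)*7 + 29672 = (146*(2 + 4)/7)*7 + 29672 = ((146/7)*6)*7 + 29672 = (876/7)*7 + 29672 = 876 + 29672 = 30548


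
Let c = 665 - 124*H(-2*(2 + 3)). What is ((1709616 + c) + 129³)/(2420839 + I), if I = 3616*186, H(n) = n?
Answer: 771642/618683 ≈ 1.2472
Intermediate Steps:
c = 1905 (c = 665 - (-248)*(2 + 3) = 665 - (-248)*5 = 665 - 124*(-10) = 665 + 1240 = 1905)
I = 672576
((1709616 + c) + 129³)/(2420839 + I) = ((1709616 + 1905) + 129³)/(2420839 + 672576) = (1711521 + 2146689)/3093415 = 3858210*(1/3093415) = 771642/618683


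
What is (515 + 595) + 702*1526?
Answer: 1072362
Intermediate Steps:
(515 + 595) + 702*1526 = 1110 + 1071252 = 1072362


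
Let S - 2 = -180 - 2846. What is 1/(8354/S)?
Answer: -1512/4177 ≈ -0.36198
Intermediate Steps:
S = -3024 (S = 2 + (-180 - 2846) = 2 - 3026 = -3024)
1/(8354/S) = 1/(8354/(-3024)) = 1/(8354*(-1/3024)) = 1/(-4177/1512) = -1512/4177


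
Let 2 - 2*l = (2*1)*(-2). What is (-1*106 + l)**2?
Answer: 10609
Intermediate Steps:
l = 3 (l = 1 - 2*1*(-2)/2 = 1 - (-2) = 1 - 1/2*(-4) = 1 + 2 = 3)
(-1*106 + l)**2 = (-1*106 + 3)**2 = (-106 + 3)**2 = (-103)**2 = 10609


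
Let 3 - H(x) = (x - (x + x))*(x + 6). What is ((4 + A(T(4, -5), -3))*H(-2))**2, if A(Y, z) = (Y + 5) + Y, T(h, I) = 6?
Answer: 11025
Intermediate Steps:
H(x) = 3 + x*(6 + x) (H(x) = 3 - (x - (x + x))*(x + 6) = 3 - (x - 2*x)*(6 + x) = 3 - (-x)*(6 + x) = 3 - (-1)*x*(6 + x) = 3 + x*(6 + x))
A(Y, z) = 5 + 2*Y (A(Y, z) = (5 + Y) + Y = 5 + 2*Y)
((4 + A(T(4, -5), -3))*H(-2))**2 = ((4 + (5 + 2*6))*(3 + (-2)**2 + 6*(-2)))**2 = ((4 + (5 + 12))*(3 + 4 - 12))**2 = ((4 + 17)*(-5))**2 = (21*(-5))**2 = (-105)**2 = 11025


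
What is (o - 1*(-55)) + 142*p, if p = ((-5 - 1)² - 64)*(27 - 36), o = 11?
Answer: 35850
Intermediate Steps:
p = 252 (p = ((-6)² - 64)*(-9) = (36 - 64)*(-9) = -28*(-9) = 252)
(o - 1*(-55)) + 142*p = (11 - 1*(-55)) + 142*252 = (11 + 55) + 35784 = 66 + 35784 = 35850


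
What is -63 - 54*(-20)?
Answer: 1017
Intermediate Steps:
-63 - 54*(-20) = -63 + 1080 = 1017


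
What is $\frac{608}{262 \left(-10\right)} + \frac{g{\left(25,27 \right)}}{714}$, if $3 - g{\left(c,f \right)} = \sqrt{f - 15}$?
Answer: $- \frac{35521}{155890} - \frac{\sqrt{3}}{357} \approx -0.23271$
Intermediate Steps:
$g{\left(c,f \right)} = 3 - \sqrt{-15 + f}$ ($g{\left(c,f \right)} = 3 - \sqrt{f - 15} = 3 - \sqrt{-15 + f}$)
$\frac{608}{262 \left(-10\right)} + \frac{g{\left(25,27 \right)}}{714} = \frac{608}{262 \left(-10\right)} + \frac{3 - \sqrt{-15 + 27}}{714} = \frac{608}{-2620} + \left(3 - \sqrt{12}\right) \frac{1}{714} = 608 \left(- \frac{1}{2620}\right) + \left(3 - 2 \sqrt{3}\right) \frac{1}{714} = - \frac{152}{655} + \left(3 - 2 \sqrt{3}\right) \frac{1}{714} = - \frac{152}{655} + \left(\frac{1}{238} - \frac{\sqrt{3}}{357}\right) = - \frac{35521}{155890} - \frac{\sqrt{3}}{357}$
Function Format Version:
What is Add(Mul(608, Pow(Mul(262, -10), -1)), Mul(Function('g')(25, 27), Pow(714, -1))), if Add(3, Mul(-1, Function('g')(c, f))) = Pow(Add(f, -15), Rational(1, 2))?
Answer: Add(Rational(-35521, 155890), Mul(Rational(-1, 357), Pow(3, Rational(1, 2)))) ≈ -0.23271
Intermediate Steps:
Function('g')(c, f) = Add(3, Mul(-1, Pow(Add(-15, f), Rational(1, 2)))) (Function('g')(c, f) = Add(3, Mul(-1, Pow(Add(f, -15), Rational(1, 2)))) = Add(3, Mul(-1, Pow(Add(-15, f), Rational(1, 2)))))
Add(Mul(608, Pow(Mul(262, -10), -1)), Mul(Function('g')(25, 27), Pow(714, -1))) = Add(Mul(608, Pow(Mul(262, -10), -1)), Mul(Add(3, Mul(-1, Pow(Add(-15, 27), Rational(1, 2)))), Pow(714, -1))) = Add(Mul(608, Pow(-2620, -1)), Mul(Add(3, Mul(-1, Pow(12, Rational(1, 2)))), Rational(1, 714))) = Add(Mul(608, Rational(-1, 2620)), Mul(Add(3, Mul(-1, Mul(2, Pow(3, Rational(1, 2))))), Rational(1, 714))) = Add(Rational(-152, 655), Mul(Add(3, Mul(-2, Pow(3, Rational(1, 2)))), Rational(1, 714))) = Add(Rational(-152, 655), Add(Rational(1, 238), Mul(Rational(-1, 357), Pow(3, Rational(1, 2))))) = Add(Rational(-35521, 155890), Mul(Rational(-1, 357), Pow(3, Rational(1, 2))))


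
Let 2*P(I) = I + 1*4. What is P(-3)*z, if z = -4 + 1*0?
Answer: -2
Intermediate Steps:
z = -4 (z = -4 + 0 = -4)
P(I) = 2 + I/2 (P(I) = (I + 1*4)/2 = (I + 4)/2 = (4 + I)/2 = 2 + I/2)
P(-3)*z = (2 + (½)*(-3))*(-4) = (2 - 3/2)*(-4) = (½)*(-4) = -2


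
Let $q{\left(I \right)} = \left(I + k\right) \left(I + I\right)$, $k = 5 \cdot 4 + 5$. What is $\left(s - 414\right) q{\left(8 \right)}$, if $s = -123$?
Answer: $-283536$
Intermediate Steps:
$k = 25$ ($k = 20 + 5 = 25$)
$q{\left(I \right)} = 2 I \left(25 + I\right)$ ($q{\left(I \right)} = \left(I + 25\right) \left(I + I\right) = \left(25 + I\right) 2 I = 2 I \left(25 + I\right)$)
$\left(s - 414\right) q{\left(8 \right)} = \left(-123 - 414\right) 2 \cdot 8 \left(25 + 8\right) = - 537 \cdot 2 \cdot 8 \cdot 33 = \left(-537\right) 528 = -283536$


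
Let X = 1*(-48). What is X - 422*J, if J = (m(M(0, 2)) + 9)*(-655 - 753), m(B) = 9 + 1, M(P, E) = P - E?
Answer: 11289296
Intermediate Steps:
m(B) = 10
X = -48
J = -26752 (J = (10 + 9)*(-655 - 753) = 19*(-1408) = -26752)
X - 422*J = -48 - 422*(-26752) = -48 + 11289344 = 11289296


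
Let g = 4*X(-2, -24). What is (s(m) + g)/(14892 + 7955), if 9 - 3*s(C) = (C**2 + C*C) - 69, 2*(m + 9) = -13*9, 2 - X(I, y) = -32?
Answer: -5751/45694 ≈ -0.12586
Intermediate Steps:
X(I, y) = 34 (X(I, y) = 2 - 1*(-32) = 2 + 32 = 34)
g = 136 (g = 4*34 = 136)
m = -135/2 (m = -9 + (-13*9)/2 = -9 + (1/2)*(-117) = -9 - 117/2 = -135/2 ≈ -67.500)
s(C) = 26 - 2*C**2/3 (s(C) = 3 - ((C**2 + C*C) - 69)/3 = 3 - ((C**2 + C**2) - 69)/3 = 3 - (2*C**2 - 69)/3 = 3 - (-69 + 2*C**2)/3 = 3 + (23 - 2*C**2/3) = 26 - 2*C**2/3)
(s(m) + g)/(14892 + 7955) = ((26 - 2*(-135/2)**2/3) + 136)/(14892 + 7955) = ((26 - 2/3*18225/4) + 136)/22847 = ((26 - 6075/2) + 136)*(1/22847) = (-6023/2 + 136)*(1/22847) = -5751/2*1/22847 = -5751/45694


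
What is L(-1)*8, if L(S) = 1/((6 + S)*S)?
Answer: -8/5 ≈ -1.6000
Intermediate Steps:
L(S) = 1/(S*(6 + S))
L(-1)*8 = (1/((-1)*(6 - 1)))*8 = -1/5*8 = -8/5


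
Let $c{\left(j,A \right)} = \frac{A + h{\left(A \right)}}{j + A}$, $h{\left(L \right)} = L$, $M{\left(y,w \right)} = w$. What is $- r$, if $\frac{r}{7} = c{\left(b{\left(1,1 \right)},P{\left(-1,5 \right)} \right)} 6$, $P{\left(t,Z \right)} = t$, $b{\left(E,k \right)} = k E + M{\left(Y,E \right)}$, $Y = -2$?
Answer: $84$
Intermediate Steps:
$b{\left(E,k \right)} = E + E k$ ($b{\left(E,k \right)} = k E + E = E k + E = E + E k$)
$c{\left(j,A \right)} = \frac{2 A}{A + j}$ ($c{\left(j,A \right)} = \frac{A + A}{j + A} = \frac{2 A}{A + j}$)
$r = -84$ ($r = 7 \cdot 2 \left(-1\right) \frac{1}{-1 + 1 \left(1 + 1\right)} 6 = 7 \cdot 2 \left(-1\right) \frac{1}{-1 + 1 \cdot 2} \cdot 6 = 7 \cdot 2 \left(-1\right) \frac{1}{-1 + 2} \cdot 6 = 7 \cdot 2 \left(-1\right) 1^{-1} \cdot 6 = 7 \cdot 2 \left(-1\right) 1 \cdot 6 = 7 \left(\left(-2\right) 6\right) = 7 \left(-12\right) = -84$)
$- r = \left(-1\right) \left(-84\right) = 84$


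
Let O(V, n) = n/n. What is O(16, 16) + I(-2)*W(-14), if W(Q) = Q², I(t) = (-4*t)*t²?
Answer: 6273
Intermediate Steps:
I(t) = -4*t³
O(V, n) = 1
O(16, 16) + I(-2)*W(-14) = 1 - 4*(-2)³*(-14)² = 1 - 4*(-8)*196 = 1 + 32*196 = 1 + 6272 = 6273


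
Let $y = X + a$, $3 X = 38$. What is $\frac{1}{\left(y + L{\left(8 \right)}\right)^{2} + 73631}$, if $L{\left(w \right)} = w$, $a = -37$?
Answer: $\frac{9}{665080} \approx 1.3532 \cdot 10^{-5}$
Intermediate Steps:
$X = \frac{38}{3}$ ($X = \frac{1}{3} \cdot 38 = \frac{38}{3} \approx 12.667$)
$y = - \frac{73}{3}$ ($y = \frac{38}{3} - 37 = - \frac{73}{3} \approx -24.333$)
$\frac{1}{\left(y + L{\left(8 \right)}\right)^{2} + 73631} = \frac{1}{\left(- \frac{73}{3} + 8\right)^{2} + 73631} = \frac{1}{\left(- \frac{49}{3}\right)^{2} + 73631} = \frac{1}{\frac{2401}{9} + 73631} = \frac{1}{\frac{665080}{9}} = \frac{9}{665080}$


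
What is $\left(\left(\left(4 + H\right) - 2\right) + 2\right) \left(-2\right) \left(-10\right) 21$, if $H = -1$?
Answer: $1260$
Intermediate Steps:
$\left(\left(\left(4 + H\right) - 2\right) + 2\right) \left(-2\right) \left(-10\right) 21 = \left(\left(\left(4 - 1\right) - 2\right) + 2\right) \left(-2\right) \left(-10\right) 21 = \left(\left(3 - 2\right) + 2\right) \left(-2\right) \left(-10\right) 21 = \left(1 + 2\right) \left(-2\right) \left(-10\right) 21 = 3 \left(-2\right) \left(-10\right) 21 = \left(-6\right) \left(-10\right) 21 = 60 \cdot 21 = 1260$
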